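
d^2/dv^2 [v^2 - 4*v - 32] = 2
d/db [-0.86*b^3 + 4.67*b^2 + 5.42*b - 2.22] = -2.58*b^2 + 9.34*b + 5.42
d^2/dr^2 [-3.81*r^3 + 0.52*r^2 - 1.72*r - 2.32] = 1.04 - 22.86*r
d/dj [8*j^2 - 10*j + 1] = 16*j - 10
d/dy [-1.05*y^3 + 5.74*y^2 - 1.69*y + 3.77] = -3.15*y^2 + 11.48*y - 1.69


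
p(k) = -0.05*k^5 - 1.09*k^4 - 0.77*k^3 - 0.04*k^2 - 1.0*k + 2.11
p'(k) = -0.25*k^4 - 4.36*k^3 - 2.31*k^2 - 0.08*k - 1.0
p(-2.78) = -35.68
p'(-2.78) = 60.11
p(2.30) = -43.49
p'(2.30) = -73.45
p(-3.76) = -134.05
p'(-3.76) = 148.44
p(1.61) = -10.68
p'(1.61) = -26.99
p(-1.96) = -4.93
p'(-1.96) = 19.42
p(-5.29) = -526.19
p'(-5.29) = 384.44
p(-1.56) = 0.50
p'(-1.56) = 8.57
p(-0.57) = 2.70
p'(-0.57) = -0.92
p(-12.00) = -8821.73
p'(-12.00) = 2017.40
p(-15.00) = -14605.64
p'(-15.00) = 1539.20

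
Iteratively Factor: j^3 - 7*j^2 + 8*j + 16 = (j + 1)*(j^2 - 8*j + 16) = (j - 4)*(j + 1)*(j - 4)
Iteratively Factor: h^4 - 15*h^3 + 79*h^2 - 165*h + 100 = (h - 5)*(h^3 - 10*h^2 + 29*h - 20) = (h - 5)*(h - 1)*(h^2 - 9*h + 20) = (h - 5)*(h - 4)*(h - 1)*(h - 5)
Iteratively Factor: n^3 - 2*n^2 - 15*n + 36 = (n + 4)*(n^2 - 6*n + 9) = (n - 3)*(n + 4)*(n - 3)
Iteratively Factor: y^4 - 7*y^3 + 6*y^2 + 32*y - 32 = (y + 2)*(y^3 - 9*y^2 + 24*y - 16) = (y - 4)*(y + 2)*(y^2 - 5*y + 4) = (y - 4)*(y - 1)*(y + 2)*(y - 4)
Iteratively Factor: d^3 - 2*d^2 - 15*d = (d + 3)*(d^2 - 5*d) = d*(d + 3)*(d - 5)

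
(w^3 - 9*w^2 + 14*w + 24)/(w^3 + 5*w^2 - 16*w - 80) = (w^2 - 5*w - 6)/(w^2 + 9*w + 20)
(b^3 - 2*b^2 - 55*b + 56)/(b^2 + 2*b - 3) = (b^2 - b - 56)/(b + 3)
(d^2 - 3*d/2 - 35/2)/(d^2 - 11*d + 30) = (d + 7/2)/(d - 6)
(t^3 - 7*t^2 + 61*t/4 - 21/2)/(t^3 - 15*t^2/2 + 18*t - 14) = (t - 3/2)/(t - 2)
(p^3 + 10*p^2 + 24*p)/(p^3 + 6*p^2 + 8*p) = (p + 6)/(p + 2)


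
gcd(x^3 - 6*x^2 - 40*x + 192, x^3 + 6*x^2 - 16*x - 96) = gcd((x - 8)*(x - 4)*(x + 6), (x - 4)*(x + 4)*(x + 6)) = x^2 + 2*x - 24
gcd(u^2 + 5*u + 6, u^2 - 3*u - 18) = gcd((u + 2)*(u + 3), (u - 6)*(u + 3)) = u + 3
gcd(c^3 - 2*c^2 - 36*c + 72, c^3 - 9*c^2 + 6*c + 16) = c - 2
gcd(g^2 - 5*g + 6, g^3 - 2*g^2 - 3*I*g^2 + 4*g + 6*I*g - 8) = g - 2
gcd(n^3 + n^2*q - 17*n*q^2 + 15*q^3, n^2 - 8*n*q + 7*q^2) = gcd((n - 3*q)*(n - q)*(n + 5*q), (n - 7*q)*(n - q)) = -n + q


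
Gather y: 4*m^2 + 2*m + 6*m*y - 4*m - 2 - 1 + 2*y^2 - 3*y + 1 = 4*m^2 - 2*m + 2*y^2 + y*(6*m - 3) - 2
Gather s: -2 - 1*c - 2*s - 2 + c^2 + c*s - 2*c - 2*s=c^2 - 3*c + s*(c - 4) - 4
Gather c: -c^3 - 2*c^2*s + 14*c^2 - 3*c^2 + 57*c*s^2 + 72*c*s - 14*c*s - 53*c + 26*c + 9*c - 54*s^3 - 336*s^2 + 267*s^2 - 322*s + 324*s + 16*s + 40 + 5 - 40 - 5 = -c^3 + c^2*(11 - 2*s) + c*(57*s^2 + 58*s - 18) - 54*s^3 - 69*s^2 + 18*s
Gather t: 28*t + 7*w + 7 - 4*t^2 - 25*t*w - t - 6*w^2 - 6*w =-4*t^2 + t*(27 - 25*w) - 6*w^2 + w + 7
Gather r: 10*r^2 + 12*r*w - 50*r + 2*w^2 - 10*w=10*r^2 + r*(12*w - 50) + 2*w^2 - 10*w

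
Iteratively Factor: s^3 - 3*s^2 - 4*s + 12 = (s - 3)*(s^2 - 4) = (s - 3)*(s - 2)*(s + 2)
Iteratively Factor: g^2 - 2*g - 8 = (g + 2)*(g - 4)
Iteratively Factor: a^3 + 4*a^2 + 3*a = (a + 3)*(a^2 + a) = a*(a + 3)*(a + 1)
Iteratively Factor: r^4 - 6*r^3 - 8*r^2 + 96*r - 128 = (r - 4)*(r^3 - 2*r^2 - 16*r + 32) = (r - 4)*(r - 2)*(r^2 - 16) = (r - 4)*(r - 2)*(r + 4)*(r - 4)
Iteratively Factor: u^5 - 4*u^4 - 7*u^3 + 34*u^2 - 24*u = (u - 1)*(u^4 - 3*u^3 - 10*u^2 + 24*u) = (u - 4)*(u - 1)*(u^3 + u^2 - 6*u) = (u - 4)*(u - 1)*(u + 3)*(u^2 - 2*u) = (u - 4)*(u - 2)*(u - 1)*(u + 3)*(u)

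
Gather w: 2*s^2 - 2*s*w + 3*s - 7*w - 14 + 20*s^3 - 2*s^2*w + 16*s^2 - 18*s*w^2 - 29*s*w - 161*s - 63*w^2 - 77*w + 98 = 20*s^3 + 18*s^2 - 158*s + w^2*(-18*s - 63) + w*(-2*s^2 - 31*s - 84) + 84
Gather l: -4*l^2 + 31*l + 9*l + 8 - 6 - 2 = -4*l^2 + 40*l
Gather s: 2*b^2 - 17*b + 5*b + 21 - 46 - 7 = 2*b^2 - 12*b - 32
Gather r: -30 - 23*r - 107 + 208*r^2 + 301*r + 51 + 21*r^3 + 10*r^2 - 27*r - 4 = 21*r^3 + 218*r^2 + 251*r - 90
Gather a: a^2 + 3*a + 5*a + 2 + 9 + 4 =a^2 + 8*a + 15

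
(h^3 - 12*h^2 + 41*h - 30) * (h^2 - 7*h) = h^5 - 19*h^4 + 125*h^3 - 317*h^2 + 210*h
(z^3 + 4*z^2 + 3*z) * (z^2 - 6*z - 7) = z^5 - 2*z^4 - 28*z^3 - 46*z^2 - 21*z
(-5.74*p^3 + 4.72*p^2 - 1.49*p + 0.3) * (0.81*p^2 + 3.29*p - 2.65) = -4.6494*p^5 - 15.0614*p^4 + 29.5329*p^3 - 17.1671*p^2 + 4.9355*p - 0.795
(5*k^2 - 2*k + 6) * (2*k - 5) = 10*k^3 - 29*k^2 + 22*k - 30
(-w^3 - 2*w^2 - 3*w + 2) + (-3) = -w^3 - 2*w^2 - 3*w - 1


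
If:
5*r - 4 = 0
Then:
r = 4/5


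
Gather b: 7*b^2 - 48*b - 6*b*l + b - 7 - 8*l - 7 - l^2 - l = 7*b^2 + b*(-6*l - 47) - l^2 - 9*l - 14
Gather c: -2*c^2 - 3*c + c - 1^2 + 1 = -2*c^2 - 2*c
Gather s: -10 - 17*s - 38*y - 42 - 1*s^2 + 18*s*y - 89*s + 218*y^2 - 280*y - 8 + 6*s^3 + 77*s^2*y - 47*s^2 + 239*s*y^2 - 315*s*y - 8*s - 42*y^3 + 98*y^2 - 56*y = 6*s^3 + s^2*(77*y - 48) + s*(239*y^2 - 297*y - 114) - 42*y^3 + 316*y^2 - 374*y - 60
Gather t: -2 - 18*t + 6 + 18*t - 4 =0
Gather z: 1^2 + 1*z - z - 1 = 0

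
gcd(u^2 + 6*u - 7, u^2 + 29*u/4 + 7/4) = u + 7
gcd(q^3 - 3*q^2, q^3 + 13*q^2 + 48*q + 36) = 1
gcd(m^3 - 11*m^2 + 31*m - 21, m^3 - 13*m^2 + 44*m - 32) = m - 1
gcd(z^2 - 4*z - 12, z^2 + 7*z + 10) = z + 2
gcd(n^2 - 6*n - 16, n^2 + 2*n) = n + 2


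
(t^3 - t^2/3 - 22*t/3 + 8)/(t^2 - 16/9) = 3*(t^2 + t - 6)/(3*t + 4)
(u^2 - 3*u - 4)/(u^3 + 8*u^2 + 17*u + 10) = (u - 4)/(u^2 + 7*u + 10)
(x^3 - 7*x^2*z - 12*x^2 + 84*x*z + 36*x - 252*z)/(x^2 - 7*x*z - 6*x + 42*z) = x - 6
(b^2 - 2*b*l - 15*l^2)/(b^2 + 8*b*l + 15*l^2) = (b - 5*l)/(b + 5*l)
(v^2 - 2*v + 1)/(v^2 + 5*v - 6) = (v - 1)/(v + 6)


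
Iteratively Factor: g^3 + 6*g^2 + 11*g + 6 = (g + 1)*(g^2 + 5*g + 6) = (g + 1)*(g + 3)*(g + 2)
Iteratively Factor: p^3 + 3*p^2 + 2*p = (p)*(p^2 + 3*p + 2) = p*(p + 2)*(p + 1)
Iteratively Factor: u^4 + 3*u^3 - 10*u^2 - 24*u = (u + 2)*(u^3 + u^2 - 12*u) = u*(u + 2)*(u^2 + u - 12) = u*(u + 2)*(u + 4)*(u - 3)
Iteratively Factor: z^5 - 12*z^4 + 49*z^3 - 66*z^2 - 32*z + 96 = (z - 4)*(z^4 - 8*z^3 + 17*z^2 + 2*z - 24) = (z - 4)*(z - 3)*(z^3 - 5*z^2 + 2*z + 8) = (z - 4)*(z - 3)*(z + 1)*(z^2 - 6*z + 8) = (z - 4)^2*(z - 3)*(z + 1)*(z - 2)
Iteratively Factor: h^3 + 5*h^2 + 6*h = (h + 2)*(h^2 + 3*h) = (h + 2)*(h + 3)*(h)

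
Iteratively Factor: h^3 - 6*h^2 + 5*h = (h - 5)*(h^2 - h) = (h - 5)*(h - 1)*(h)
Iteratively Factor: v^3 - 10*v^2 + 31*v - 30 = (v - 5)*(v^2 - 5*v + 6) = (v - 5)*(v - 3)*(v - 2)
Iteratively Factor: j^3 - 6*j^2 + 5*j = (j)*(j^2 - 6*j + 5) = j*(j - 1)*(j - 5)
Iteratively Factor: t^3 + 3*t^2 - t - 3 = (t - 1)*(t^2 + 4*t + 3) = (t - 1)*(t + 3)*(t + 1)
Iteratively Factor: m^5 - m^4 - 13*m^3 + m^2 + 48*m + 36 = (m - 3)*(m^4 + 2*m^3 - 7*m^2 - 20*m - 12) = (m - 3)*(m + 2)*(m^3 - 7*m - 6) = (m - 3)*(m + 1)*(m + 2)*(m^2 - m - 6) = (m - 3)*(m + 1)*(m + 2)^2*(m - 3)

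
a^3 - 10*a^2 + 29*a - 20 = (a - 5)*(a - 4)*(a - 1)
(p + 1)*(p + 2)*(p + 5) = p^3 + 8*p^2 + 17*p + 10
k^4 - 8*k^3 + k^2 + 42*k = k*(k - 7)*(k - 3)*(k + 2)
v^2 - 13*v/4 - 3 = (v - 4)*(v + 3/4)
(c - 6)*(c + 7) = c^2 + c - 42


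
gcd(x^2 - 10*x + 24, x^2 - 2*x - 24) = x - 6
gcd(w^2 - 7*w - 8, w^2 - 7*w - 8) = w^2 - 7*w - 8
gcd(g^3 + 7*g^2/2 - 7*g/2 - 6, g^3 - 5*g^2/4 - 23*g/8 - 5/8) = g + 1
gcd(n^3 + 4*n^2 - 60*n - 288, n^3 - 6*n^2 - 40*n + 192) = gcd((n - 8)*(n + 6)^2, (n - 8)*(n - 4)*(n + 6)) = n^2 - 2*n - 48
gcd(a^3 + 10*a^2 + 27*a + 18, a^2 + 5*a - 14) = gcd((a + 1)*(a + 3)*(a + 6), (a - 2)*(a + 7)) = 1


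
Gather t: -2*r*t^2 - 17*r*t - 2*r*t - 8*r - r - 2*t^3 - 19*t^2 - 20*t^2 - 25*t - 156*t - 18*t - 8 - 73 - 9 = -9*r - 2*t^3 + t^2*(-2*r - 39) + t*(-19*r - 199) - 90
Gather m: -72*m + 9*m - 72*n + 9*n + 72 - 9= -63*m - 63*n + 63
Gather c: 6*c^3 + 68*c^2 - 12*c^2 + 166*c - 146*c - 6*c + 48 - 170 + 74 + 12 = 6*c^3 + 56*c^2 + 14*c - 36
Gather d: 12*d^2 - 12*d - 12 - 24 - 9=12*d^2 - 12*d - 45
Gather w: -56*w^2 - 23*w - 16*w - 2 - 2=-56*w^2 - 39*w - 4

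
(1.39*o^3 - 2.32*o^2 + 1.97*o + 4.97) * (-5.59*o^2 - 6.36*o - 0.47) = -7.7701*o^5 + 4.1284*o^4 + 3.0896*o^3 - 39.2211*o^2 - 32.5351*o - 2.3359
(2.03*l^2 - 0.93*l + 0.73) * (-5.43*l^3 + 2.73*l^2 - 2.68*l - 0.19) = -11.0229*l^5 + 10.5918*l^4 - 11.9432*l^3 + 4.0996*l^2 - 1.7797*l - 0.1387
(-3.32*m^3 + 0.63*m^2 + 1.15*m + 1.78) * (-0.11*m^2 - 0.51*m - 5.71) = 0.3652*m^5 + 1.6239*m^4 + 18.5094*m^3 - 4.3796*m^2 - 7.4743*m - 10.1638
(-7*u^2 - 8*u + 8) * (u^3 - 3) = -7*u^5 - 8*u^4 + 8*u^3 + 21*u^2 + 24*u - 24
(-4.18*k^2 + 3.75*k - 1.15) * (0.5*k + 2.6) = -2.09*k^3 - 8.993*k^2 + 9.175*k - 2.99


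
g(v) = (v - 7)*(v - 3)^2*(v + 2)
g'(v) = (v - 7)*(v - 3)^2 + (v - 7)*(v + 2)*(2*v - 6) + (v - 3)^2*(v + 2) = 4*v^3 - 33*v^2 + 50*v + 39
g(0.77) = -85.82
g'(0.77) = 59.76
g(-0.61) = -137.85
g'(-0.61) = -4.69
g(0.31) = -111.83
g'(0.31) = 51.45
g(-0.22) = -133.25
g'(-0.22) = 26.36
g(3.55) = -5.79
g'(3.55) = -20.43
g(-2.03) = 6.85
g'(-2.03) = -231.95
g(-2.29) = 75.39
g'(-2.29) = -296.59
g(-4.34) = 1429.62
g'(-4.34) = -1126.56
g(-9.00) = 16128.00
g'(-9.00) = -6000.00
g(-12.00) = 42750.00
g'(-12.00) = -12225.00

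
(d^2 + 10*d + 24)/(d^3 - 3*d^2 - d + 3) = (d^2 + 10*d + 24)/(d^3 - 3*d^2 - d + 3)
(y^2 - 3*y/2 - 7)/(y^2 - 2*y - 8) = (y - 7/2)/(y - 4)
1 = 1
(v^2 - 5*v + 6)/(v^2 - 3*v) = (v - 2)/v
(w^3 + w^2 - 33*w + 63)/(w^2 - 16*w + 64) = (w^3 + w^2 - 33*w + 63)/(w^2 - 16*w + 64)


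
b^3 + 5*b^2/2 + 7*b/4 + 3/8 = (b + 1/2)^2*(b + 3/2)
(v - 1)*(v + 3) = v^2 + 2*v - 3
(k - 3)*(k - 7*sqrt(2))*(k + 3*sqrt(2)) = k^3 - 4*sqrt(2)*k^2 - 3*k^2 - 42*k + 12*sqrt(2)*k + 126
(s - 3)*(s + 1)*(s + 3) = s^3 + s^2 - 9*s - 9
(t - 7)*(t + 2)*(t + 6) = t^3 + t^2 - 44*t - 84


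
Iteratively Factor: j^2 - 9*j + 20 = (j - 5)*(j - 4)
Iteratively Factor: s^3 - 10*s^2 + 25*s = (s)*(s^2 - 10*s + 25) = s*(s - 5)*(s - 5)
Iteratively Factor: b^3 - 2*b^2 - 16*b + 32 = (b - 4)*(b^2 + 2*b - 8) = (b - 4)*(b + 4)*(b - 2)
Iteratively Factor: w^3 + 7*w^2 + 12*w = (w + 3)*(w^2 + 4*w) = (w + 3)*(w + 4)*(w)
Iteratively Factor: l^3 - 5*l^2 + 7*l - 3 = (l - 3)*(l^2 - 2*l + 1) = (l - 3)*(l - 1)*(l - 1)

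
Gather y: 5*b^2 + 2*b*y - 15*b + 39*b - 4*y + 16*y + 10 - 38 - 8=5*b^2 + 24*b + y*(2*b + 12) - 36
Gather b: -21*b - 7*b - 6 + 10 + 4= 8 - 28*b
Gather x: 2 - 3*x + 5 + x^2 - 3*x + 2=x^2 - 6*x + 9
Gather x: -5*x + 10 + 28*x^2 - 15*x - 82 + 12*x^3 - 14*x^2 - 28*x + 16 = 12*x^3 + 14*x^2 - 48*x - 56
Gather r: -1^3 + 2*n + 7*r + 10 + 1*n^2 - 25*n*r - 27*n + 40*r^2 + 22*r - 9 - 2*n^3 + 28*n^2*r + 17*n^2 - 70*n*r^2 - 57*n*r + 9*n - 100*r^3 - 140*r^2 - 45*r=-2*n^3 + 18*n^2 - 16*n - 100*r^3 + r^2*(-70*n - 100) + r*(28*n^2 - 82*n - 16)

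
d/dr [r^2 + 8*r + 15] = 2*r + 8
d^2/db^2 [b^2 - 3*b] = 2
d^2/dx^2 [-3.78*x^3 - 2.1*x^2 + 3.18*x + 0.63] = -22.68*x - 4.2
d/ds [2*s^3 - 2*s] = 6*s^2 - 2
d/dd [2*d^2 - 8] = 4*d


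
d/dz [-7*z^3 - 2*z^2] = z*(-21*z - 4)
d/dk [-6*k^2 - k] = -12*k - 1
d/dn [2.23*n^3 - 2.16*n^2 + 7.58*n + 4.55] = 6.69*n^2 - 4.32*n + 7.58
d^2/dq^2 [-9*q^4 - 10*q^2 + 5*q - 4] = -108*q^2 - 20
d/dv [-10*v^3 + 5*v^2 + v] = -30*v^2 + 10*v + 1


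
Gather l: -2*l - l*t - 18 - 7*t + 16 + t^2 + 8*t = l*(-t - 2) + t^2 + t - 2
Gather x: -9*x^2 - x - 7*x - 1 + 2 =-9*x^2 - 8*x + 1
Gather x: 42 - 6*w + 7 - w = 49 - 7*w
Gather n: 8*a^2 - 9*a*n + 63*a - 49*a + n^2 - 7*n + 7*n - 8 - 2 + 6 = 8*a^2 - 9*a*n + 14*a + n^2 - 4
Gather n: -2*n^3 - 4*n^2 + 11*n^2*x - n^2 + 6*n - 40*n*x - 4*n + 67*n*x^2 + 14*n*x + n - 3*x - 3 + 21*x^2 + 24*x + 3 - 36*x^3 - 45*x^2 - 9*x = -2*n^3 + n^2*(11*x - 5) + n*(67*x^2 - 26*x + 3) - 36*x^3 - 24*x^2 + 12*x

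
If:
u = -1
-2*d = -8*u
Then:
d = -4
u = -1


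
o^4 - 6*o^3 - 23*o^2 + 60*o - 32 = (o - 8)*(o - 1)^2*(o + 4)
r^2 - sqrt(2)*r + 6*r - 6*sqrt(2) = (r + 6)*(r - sqrt(2))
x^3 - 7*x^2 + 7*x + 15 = (x - 5)*(x - 3)*(x + 1)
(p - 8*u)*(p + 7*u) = p^2 - p*u - 56*u^2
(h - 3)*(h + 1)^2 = h^3 - h^2 - 5*h - 3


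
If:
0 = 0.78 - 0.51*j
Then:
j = 1.53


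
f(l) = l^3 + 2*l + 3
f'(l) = 3*l^2 + 2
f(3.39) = 48.74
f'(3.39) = 36.48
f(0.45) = 3.99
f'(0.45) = 2.61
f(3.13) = 39.92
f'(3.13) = 31.39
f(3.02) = 36.58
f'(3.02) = 29.36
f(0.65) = 4.57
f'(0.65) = 3.27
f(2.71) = 28.32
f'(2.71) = 24.03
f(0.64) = 4.54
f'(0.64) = 3.23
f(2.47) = 23.01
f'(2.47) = 20.30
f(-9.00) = -744.00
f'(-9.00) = 245.00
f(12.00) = 1755.00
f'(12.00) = 434.00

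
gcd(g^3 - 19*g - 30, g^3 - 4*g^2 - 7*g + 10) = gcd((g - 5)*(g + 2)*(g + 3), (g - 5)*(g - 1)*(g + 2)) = g^2 - 3*g - 10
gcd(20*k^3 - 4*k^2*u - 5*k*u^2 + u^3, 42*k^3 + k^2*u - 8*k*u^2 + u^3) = 2*k + u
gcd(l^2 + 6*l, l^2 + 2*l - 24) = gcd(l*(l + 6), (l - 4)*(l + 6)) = l + 6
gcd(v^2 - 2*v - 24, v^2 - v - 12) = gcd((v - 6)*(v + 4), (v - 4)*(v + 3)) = 1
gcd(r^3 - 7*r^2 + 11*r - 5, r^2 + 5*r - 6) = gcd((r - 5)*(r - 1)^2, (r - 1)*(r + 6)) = r - 1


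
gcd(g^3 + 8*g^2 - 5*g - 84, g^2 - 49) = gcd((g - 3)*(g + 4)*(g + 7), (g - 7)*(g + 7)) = g + 7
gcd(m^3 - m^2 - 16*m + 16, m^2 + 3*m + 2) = 1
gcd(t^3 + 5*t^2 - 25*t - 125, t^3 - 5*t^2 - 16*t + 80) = t - 5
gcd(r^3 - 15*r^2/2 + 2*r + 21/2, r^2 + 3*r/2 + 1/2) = r + 1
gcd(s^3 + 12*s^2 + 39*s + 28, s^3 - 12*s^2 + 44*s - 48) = 1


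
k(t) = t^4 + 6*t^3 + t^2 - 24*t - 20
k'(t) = 4*t^3 + 18*t^2 + 2*t - 24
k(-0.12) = -17.12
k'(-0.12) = -23.99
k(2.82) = 118.07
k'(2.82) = 214.49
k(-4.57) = -25.92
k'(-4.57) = -38.99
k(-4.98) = -1.66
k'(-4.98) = -81.58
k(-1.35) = 2.78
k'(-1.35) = -3.74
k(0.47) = -30.39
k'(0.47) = -18.67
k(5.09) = 1346.21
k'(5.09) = 980.01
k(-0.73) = -4.00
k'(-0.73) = -17.42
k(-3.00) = -20.00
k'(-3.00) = 24.00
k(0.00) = -20.00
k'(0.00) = -24.00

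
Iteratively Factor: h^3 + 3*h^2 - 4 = (h + 2)*(h^2 + h - 2) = (h + 2)^2*(h - 1)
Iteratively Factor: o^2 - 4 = (o - 2)*(o + 2)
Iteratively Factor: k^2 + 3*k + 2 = (k + 1)*(k + 2)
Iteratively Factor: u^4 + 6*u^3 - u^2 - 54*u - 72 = (u - 3)*(u^3 + 9*u^2 + 26*u + 24) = (u - 3)*(u + 2)*(u^2 + 7*u + 12) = (u - 3)*(u + 2)*(u + 3)*(u + 4)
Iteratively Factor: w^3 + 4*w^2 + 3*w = (w)*(w^2 + 4*w + 3) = w*(w + 1)*(w + 3)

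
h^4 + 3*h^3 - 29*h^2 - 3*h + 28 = (h - 4)*(h - 1)*(h + 1)*(h + 7)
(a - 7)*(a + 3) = a^2 - 4*a - 21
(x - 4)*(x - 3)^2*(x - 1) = x^4 - 11*x^3 + 43*x^2 - 69*x + 36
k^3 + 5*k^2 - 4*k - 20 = (k - 2)*(k + 2)*(k + 5)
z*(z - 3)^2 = z^3 - 6*z^2 + 9*z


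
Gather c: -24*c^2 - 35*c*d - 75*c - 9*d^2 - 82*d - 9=-24*c^2 + c*(-35*d - 75) - 9*d^2 - 82*d - 9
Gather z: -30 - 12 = -42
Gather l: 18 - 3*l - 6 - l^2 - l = -l^2 - 4*l + 12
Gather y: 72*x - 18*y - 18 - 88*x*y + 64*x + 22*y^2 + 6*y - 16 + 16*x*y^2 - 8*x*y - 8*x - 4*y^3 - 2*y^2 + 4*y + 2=128*x - 4*y^3 + y^2*(16*x + 20) + y*(-96*x - 8) - 32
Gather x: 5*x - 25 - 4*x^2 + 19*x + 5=-4*x^2 + 24*x - 20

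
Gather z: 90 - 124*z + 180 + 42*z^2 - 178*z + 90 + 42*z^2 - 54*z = 84*z^2 - 356*z + 360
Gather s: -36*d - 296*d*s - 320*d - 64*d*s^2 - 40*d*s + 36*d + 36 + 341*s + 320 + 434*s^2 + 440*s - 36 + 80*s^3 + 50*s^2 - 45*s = -320*d + 80*s^3 + s^2*(484 - 64*d) + s*(736 - 336*d) + 320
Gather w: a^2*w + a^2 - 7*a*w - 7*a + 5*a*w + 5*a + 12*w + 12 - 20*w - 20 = a^2 - 2*a + w*(a^2 - 2*a - 8) - 8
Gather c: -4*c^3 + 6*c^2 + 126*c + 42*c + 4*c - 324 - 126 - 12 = -4*c^3 + 6*c^2 + 172*c - 462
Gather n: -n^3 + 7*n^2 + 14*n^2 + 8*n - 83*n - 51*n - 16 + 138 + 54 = -n^3 + 21*n^2 - 126*n + 176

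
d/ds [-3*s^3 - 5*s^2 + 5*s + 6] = -9*s^2 - 10*s + 5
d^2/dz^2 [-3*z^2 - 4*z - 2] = -6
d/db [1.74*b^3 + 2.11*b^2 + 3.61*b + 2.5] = 5.22*b^2 + 4.22*b + 3.61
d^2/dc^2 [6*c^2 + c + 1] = 12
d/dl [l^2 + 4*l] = 2*l + 4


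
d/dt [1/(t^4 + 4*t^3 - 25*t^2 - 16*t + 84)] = 2*(-2*t^3 - 6*t^2 + 25*t + 8)/(t^4 + 4*t^3 - 25*t^2 - 16*t + 84)^2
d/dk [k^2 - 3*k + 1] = 2*k - 3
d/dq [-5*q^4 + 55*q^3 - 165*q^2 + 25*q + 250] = -20*q^3 + 165*q^2 - 330*q + 25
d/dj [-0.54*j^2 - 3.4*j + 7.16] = -1.08*j - 3.4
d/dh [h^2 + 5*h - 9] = 2*h + 5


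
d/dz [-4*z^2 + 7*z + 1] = 7 - 8*z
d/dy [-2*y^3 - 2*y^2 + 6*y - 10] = -6*y^2 - 4*y + 6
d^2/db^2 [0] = 0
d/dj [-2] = 0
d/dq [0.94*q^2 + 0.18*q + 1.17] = 1.88*q + 0.18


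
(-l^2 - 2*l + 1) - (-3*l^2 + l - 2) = 2*l^2 - 3*l + 3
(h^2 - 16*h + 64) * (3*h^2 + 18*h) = 3*h^4 - 30*h^3 - 96*h^2 + 1152*h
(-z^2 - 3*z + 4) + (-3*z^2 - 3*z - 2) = -4*z^2 - 6*z + 2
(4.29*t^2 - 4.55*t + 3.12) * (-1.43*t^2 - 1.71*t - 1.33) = -6.1347*t^4 - 0.829400000000001*t^3 - 2.3868*t^2 + 0.716299999999999*t - 4.1496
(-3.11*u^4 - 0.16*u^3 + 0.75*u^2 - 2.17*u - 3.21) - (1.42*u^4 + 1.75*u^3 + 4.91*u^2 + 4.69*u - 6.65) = -4.53*u^4 - 1.91*u^3 - 4.16*u^2 - 6.86*u + 3.44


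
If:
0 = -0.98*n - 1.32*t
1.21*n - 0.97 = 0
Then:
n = 0.80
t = -0.60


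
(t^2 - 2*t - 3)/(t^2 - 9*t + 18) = (t + 1)/(t - 6)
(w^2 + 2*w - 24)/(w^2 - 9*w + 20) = (w + 6)/(w - 5)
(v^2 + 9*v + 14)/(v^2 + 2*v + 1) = (v^2 + 9*v + 14)/(v^2 + 2*v + 1)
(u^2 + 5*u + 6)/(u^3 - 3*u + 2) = (u + 3)/(u^2 - 2*u + 1)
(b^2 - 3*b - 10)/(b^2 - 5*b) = (b + 2)/b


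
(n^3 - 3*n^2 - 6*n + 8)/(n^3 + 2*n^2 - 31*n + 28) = (n + 2)/(n + 7)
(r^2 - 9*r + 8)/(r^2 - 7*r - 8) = (r - 1)/(r + 1)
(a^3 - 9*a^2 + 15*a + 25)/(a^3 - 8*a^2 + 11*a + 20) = (a - 5)/(a - 4)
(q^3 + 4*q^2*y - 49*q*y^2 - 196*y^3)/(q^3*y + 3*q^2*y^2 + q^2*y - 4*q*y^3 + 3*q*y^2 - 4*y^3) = (-q^2 + 49*y^2)/(y*(-q^2 + q*y - q + y))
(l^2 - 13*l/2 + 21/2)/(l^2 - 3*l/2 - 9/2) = (2*l - 7)/(2*l + 3)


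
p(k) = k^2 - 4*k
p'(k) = 2*k - 4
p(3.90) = -0.39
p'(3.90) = 3.80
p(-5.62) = 54.06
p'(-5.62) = -15.24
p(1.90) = -3.99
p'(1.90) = -0.20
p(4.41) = 1.81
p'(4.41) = 4.82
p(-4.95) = 44.30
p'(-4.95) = -13.90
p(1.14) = -3.26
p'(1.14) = -1.72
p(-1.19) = 6.18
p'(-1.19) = -6.38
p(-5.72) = 55.60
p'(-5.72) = -15.44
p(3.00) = -3.00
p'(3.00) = 2.00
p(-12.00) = 192.00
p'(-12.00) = -28.00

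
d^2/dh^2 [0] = 0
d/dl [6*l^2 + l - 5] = 12*l + 1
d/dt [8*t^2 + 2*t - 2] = 16*t + 2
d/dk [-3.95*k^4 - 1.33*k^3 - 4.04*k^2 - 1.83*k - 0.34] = -15.8*k^3 - 3.99*k^2 - 8.08*k - 1.83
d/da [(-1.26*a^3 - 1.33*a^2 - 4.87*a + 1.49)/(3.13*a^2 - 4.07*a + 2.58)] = (-3.9438*a^4 + 10.2564*a^3 + 10.9038*a^2 - 16.1902*a - 6.5003)/(9.7969*a^4 - 25.4782*a^3 + 32.7157*a^2 - 21.0012*a + 6.6564)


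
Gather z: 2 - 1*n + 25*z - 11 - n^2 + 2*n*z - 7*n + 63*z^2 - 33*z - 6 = -n^2 - 8*n + 63*z^2 + z*(2*n - 8) - 15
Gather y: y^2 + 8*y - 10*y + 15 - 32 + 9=y^2 - 2*y - 8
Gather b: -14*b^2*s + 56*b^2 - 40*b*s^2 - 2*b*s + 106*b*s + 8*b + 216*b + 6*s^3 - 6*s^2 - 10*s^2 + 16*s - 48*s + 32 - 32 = b^2*(56 - 14*s) + b*(-40*s^2 + 104*s + 224) + 6*s^3 - 16*s^2 - 32*s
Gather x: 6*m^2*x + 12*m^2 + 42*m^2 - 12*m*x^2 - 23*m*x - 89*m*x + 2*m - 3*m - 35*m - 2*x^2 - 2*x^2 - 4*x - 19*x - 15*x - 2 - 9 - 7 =54*m^2 - 36*m + x^2*(-12*m - 4) + x*(6*m^2 - 112*m - 38) - 18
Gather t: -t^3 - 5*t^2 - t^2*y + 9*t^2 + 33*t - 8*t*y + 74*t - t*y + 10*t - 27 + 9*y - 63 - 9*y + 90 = -t^3 + t^2*(4 - y) + t*(117 - 9*y)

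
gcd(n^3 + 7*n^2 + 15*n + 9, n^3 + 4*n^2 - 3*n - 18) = n^2 + 6*n + 9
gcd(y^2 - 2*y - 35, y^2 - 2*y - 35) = y^2 - 2*y - 35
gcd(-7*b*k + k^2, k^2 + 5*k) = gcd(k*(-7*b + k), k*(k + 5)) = k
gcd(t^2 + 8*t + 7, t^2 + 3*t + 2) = t + 1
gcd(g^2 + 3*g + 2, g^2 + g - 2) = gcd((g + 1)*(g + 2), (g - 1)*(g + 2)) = g + 2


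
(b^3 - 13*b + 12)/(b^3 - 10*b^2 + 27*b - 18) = (b + 4)/(b - 6)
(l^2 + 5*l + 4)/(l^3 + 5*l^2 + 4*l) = 1/l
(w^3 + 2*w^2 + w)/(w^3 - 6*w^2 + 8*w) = (w^2 + 2*w + 1)/(w^2 - 6*w + 8)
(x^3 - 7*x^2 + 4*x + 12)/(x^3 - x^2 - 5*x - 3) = (x^2 - 8*x + 12)/(x^2 - 2*x - 3)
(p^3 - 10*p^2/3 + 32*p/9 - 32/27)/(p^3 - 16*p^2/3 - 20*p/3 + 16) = (p^2 - 2*p + 8/9)/(p^2 - 4*p - 12)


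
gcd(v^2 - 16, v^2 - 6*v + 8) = v - 4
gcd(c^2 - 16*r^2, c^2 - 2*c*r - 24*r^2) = c + 4*r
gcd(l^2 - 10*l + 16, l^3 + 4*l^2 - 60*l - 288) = l - 8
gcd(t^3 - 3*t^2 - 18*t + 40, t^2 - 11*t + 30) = t - 5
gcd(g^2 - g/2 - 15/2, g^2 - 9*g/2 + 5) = 1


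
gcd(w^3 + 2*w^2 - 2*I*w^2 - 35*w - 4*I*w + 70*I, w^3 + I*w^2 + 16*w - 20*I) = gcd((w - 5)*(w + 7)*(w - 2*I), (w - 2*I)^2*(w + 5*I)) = w - 2*I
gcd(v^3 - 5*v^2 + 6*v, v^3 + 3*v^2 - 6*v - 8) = v - 2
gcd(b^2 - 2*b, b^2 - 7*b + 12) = 1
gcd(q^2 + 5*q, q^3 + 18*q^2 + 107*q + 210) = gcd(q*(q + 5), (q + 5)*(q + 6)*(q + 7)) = q + 5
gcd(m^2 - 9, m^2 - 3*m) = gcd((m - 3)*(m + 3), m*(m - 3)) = m - 3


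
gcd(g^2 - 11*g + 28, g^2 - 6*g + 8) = g - 4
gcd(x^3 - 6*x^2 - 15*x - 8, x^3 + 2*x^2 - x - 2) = x + 1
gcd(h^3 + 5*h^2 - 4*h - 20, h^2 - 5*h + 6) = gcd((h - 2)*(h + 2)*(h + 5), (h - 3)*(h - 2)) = h - 2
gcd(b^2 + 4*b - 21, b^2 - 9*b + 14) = 1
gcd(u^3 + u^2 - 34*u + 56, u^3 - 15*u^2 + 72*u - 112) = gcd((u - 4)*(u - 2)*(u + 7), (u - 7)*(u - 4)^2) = u - 4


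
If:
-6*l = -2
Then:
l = 1/3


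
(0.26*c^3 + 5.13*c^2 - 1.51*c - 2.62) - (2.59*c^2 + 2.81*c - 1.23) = 0.26*c^3 + 2.54*c^2 - 4.32*c - 1.39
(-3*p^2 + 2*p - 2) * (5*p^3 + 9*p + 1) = -15*p^5 + 10*p^4 - 37*p^3 + 15*p^2 - 16*p - 2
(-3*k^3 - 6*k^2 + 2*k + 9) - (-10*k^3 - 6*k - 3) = 7*k^3 - 6*k^2 + 8*k + 12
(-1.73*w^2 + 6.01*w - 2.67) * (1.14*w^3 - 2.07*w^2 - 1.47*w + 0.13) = -1.9722*w^5 + 10.4325*w^4 - 12.9414*w^3 - 3.5327*w^2 + 4.7062*w - 0.3471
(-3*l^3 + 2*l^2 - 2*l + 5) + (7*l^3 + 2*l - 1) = 4*l^3 + 2*l^2 + 4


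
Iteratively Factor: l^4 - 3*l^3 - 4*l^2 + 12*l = (l)*(l^3 - 3*l^2 - 4*l + 12) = l*(l + 2)*(l^2 - 5*l + 6) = l*(l - 2)*(l + 2)*(l - 3)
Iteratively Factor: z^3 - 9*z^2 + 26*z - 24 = (z - 4)*(z^2 - 5*z + 6) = (z - 4)*(z - 2)*(z - 3)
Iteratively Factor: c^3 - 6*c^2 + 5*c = (c)*(c^2 - 6*c + 5) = c*(c - 5)*(c - 1)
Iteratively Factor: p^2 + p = (p)*(p + 1)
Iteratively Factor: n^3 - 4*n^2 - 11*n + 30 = (n - 5)*(n^2 + n - 6) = (n - 5)*(n + 3)*(n - 2)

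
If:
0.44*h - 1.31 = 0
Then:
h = 2.98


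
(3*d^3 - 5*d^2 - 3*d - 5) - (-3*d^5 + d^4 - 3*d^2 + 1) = 3*d^5 - d^4 + 3*d^3 - 2*d^2 - 3*d - 6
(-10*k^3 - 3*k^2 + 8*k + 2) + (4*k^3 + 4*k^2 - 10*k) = -6*k^3 + k^2 - 2*k + 2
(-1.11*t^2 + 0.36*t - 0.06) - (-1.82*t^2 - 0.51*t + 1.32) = 0.71*t^2 + 0.87*t - 1.38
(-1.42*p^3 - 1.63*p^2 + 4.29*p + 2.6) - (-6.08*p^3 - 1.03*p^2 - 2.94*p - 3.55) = 4.66*p^3 - 0.6*p^2 + 7.23*p + 6.15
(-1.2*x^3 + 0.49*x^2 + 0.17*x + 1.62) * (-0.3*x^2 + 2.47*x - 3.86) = 0.36*x^5 - 3.111*x^4 + 5.7913*x^3 - 1.9575*x^2 + 3.3452*x - 6.2532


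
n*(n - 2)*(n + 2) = n^3 - 4*n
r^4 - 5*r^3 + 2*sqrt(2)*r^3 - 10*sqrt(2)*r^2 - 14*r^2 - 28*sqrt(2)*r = r*(r - 7)*(r + 2)*(r + 2*sqrt(2))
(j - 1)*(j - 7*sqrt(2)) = j^2 - 7*sqrt(2)*j - j + 7*sqrt(2)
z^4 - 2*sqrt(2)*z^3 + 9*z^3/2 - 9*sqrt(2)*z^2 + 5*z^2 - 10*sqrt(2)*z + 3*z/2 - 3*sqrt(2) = (z + 1/2)*(z + 1)*(z + 3)*(z - 2*sqrt(2))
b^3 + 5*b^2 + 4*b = b*(b + 1)*(b + 4)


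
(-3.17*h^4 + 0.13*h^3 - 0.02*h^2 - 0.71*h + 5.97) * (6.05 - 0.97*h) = 3.0749*h^5 - 19.3046*h^4 + 0.8059*h^3 + 0.5677*h^2 - 10.0864*h + 36.1185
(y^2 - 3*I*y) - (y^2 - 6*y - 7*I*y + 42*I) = 6*y + 4*I*y - 42*I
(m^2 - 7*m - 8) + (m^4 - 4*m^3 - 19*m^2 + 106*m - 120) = m^4 - 4*m^3 - 18*m^2 + 99*m - 128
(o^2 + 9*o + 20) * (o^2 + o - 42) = o^4 + 10*o^3 - 13*o^2 - 358*o - 840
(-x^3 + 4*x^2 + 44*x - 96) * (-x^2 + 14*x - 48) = x^5 - 18*x^4 + 60*x^3 + 520*x^2 - 3456*x + 4608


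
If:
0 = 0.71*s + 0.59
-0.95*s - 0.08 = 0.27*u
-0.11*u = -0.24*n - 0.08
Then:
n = 0.87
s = -0.83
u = 2.63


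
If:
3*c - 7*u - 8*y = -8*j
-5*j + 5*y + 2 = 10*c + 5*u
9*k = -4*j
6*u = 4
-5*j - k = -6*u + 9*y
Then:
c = -34/65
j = 3222/3965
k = -1432/3965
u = 2/3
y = 394/11895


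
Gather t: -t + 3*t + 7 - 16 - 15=2*t - 24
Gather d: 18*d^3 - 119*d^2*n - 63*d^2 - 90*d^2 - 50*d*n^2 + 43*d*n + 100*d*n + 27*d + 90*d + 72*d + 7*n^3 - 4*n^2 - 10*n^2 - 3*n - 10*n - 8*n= 18*d^3 + d^2*(-119*n - 153) + d*(-50*n^2 + 143*n + 189) + 7*n^3 - 14*n^2 - 21*n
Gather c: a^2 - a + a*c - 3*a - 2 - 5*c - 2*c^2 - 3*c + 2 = a^2 - 4*a - 2*c^2 + c*(a - 8)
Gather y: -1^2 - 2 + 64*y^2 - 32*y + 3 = 64*y^2 - 32*y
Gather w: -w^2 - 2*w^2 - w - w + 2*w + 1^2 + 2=3 - 3*w^2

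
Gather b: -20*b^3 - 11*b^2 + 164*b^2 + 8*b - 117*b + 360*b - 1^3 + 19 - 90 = -20*b^3 + 153*b^2 + 251*b - 72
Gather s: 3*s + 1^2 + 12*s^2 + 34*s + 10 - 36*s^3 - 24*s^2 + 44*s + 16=-36*s^3 - 12*s^2 + 81*s + 27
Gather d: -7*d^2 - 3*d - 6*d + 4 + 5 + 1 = -7*d^2 - 9*d + 10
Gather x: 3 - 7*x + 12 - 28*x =15 - 35*x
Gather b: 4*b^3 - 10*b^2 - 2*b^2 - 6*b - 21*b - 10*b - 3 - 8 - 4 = 4*b^3 - 12*b^2 - 37*b - 15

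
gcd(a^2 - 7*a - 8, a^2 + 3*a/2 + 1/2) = a + 1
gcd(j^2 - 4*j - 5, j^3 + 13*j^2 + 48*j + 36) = j + 1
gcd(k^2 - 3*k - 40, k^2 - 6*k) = 1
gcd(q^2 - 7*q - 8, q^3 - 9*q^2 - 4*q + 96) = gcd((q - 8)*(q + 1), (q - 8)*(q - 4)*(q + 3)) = q - 8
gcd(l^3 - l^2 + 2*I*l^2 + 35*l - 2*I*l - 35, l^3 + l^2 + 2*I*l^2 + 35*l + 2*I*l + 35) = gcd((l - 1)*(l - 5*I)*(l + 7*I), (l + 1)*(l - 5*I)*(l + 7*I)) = l^2 + 2*I*l + 35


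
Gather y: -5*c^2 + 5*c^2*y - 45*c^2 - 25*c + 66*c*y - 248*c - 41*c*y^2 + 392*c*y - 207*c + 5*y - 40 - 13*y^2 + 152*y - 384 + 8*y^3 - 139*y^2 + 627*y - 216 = -50*c^2 - 480*c + 8*y^3 + y^2*(-41*c - 152) + y*(5*c^2 + 458*c + 784) - 640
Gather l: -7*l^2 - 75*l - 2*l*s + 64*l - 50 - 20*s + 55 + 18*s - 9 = -7*l^2 + l*(-2*s - 11) - 2*s - 4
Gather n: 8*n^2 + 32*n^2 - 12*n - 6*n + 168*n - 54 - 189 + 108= 40*n^2 + 150*n - 135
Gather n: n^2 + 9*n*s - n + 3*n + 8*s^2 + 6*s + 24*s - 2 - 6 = n^2 + n*(9*s + 2) + 8*s^2 + 30*s - 8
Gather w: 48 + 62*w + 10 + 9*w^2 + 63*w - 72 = 9*w^2 + 125*w - 14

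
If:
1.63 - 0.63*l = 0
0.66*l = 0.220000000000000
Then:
No Solution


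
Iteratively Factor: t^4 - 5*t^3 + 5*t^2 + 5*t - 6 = (t - 1)*(t^3 - 4*t^2 + t + 6) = (t - 1)*(t + 1)*(t^2 - 5*t + 6) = (t - 3)*(t - 1)*(t + 1)*(t - 2)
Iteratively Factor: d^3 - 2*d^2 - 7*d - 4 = (d + 1)*(d^2 - 3*d - 4) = (d - 4)*(d + 1)*(d + 1)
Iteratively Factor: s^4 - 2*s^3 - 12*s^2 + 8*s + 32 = (s + 2)*(s^3 - 4*s^2 - 4*s + 16) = (s - 4)*(s + 2)*(s^2 - 4) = (s - 4)*(s + 2)^2*(s - 2)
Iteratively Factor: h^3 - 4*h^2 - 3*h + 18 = (h + 2)*(h^2 - 6*h + 9) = (h - 3)*(h + 2)*(h - 3)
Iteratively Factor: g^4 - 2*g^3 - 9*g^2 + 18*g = (g)*(g^3 - 2*g^2 - 9*g + 18) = g*(g - 2)*(g^2 - 9) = g*(g - 2)*(g + 3)*(g - 3)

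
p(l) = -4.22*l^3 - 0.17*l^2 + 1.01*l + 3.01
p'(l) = -12.66*l^2 - 0.34*l + 1.01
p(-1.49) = 15.09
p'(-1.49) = -26.59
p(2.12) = -35.82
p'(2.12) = -56.61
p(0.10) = 3.11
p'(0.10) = 0.85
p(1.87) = -23.29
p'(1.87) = -43.90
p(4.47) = -372.78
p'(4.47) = -253.47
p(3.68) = -205.88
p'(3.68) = -171.69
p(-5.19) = 583.14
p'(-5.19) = -338.24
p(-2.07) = 37.62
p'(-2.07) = -52.53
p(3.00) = -109.43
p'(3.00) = -113.95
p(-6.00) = 902.35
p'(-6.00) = -452.71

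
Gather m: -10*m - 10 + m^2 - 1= m^2 - 10*m - 11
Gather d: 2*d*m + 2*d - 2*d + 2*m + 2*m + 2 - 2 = 2*d*m + 4*m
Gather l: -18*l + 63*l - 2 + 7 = 45*l + 5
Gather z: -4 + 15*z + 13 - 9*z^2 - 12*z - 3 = -9*z^2 + 3*z + 6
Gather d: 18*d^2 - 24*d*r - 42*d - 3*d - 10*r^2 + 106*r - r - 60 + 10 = 18*d^2 + d*(-24*r - 45) - 10*r^2 + 105*r - 50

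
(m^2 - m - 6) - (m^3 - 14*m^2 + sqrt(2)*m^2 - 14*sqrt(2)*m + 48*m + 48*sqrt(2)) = -m^3 - sqrt(2)*m^2 + 15*m^2 - 49*m + 14*sqrt(2)*m - 48*sqrt(2) - 6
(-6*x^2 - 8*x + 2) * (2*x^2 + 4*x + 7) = -12*x^4 - 40*x^3 - 70*x^2 - 48*x + 14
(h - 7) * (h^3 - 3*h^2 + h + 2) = h^4 - 10*h^3 + 22*h^2 - 5*h - 14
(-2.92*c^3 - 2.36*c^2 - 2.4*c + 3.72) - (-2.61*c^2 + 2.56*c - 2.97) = -2.92*c^3 + 0.25*c^2 - 4.96*c + 6.69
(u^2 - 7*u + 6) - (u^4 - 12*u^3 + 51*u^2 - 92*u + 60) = -u^4 + 12*u^3 - 50*u^2 + 85*u - 54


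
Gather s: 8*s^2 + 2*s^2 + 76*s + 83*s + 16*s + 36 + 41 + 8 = 10*s^2 + 175*s + 85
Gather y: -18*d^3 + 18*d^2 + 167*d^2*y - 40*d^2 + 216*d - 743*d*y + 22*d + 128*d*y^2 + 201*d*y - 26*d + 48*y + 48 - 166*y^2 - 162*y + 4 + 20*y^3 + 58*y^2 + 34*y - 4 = -18*d^3 - 22*d^2 + 212*d + 20*y^3 + y^2*(128*d - 108) + y*(167*d^2 - 542*d - 80) + 48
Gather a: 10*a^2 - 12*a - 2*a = 10*a^2 - 14*a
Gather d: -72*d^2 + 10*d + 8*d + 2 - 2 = -72*d^2 + 18*d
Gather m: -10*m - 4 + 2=-10*m - 2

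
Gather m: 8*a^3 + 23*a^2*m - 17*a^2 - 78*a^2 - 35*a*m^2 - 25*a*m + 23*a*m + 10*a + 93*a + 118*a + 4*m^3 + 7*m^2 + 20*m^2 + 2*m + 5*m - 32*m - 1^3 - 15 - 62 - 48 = 8*a^3 - 95*a^2 + 221*a + 4*m^3 + m^2*(27 - 35*a) + m*(23*a^2 - 2*a - 25) - 126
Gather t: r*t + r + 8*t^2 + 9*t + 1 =r + 8*t^2 + t*(r + 9) + 1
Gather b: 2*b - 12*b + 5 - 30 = -10*b - 25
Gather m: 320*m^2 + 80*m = 320*m^2 + 80*m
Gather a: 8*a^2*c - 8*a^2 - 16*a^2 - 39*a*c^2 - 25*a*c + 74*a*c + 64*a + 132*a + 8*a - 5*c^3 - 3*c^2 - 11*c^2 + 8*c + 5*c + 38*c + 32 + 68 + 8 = a^2*(8*c - 24) + a*(-39*c^2 + 49*c + 204) - 5*c^3 - 14*c^2 + 51*c + 108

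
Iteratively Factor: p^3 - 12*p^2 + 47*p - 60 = (p - 4)*(p^2 - 8*p + 15) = (p - 5)*(p - 4)*(p - 3)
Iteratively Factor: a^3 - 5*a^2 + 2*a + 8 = (a - 4)*(a^2 - a - 2) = (a - 4)*(a + 1)*(a - 2)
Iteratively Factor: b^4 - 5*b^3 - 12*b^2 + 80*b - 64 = (b - 4)*(b^3 - b^2 - 16*b + 16) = (b - 4)*(b + 4)*(b^2 - 5*b + 4) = (b - 4)*(b - 1)*(b + 4)*(b - 4)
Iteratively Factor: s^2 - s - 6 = (s + 2)*(s - 3)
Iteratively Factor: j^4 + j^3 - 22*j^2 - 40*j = (j + 4)*(j^3 - 3*j^2 - 10*j) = (j - 5)*(j + 4)*(j^2 + 2*j) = (j - 5)*(j + 2)*(j + 4)*(j)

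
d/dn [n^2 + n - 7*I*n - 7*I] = 2*n + 1 - 7*I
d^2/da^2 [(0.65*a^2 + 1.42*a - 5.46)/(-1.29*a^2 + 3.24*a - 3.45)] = (-1.77635683940025e-15*a^4 - 10.159524*a^3 + 71.872866*a^2 - 99.005436*a + 18.815562)/(2.146689*a^6 - 16.175052*a^5 + 57.849147*a^4 - 120.529944*a^3 + 154.712835*a^2 - 115.6923*a + 41.063625)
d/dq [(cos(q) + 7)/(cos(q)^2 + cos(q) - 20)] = (cos(q)^2 + 14*cos(q) + 27)*sin(q)/(cos(q)^2 + cos(q) - 20)^2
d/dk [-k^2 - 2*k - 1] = -2*k - 2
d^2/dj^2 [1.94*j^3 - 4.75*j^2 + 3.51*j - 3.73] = 11.64*j - 9.5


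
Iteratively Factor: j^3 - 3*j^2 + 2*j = (j)*(j^2 - 3*j + 2) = j*(j - 1)*(j - 2)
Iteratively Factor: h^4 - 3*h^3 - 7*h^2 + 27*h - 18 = (h - 2)*(h^3 - h^2 - 9*h + 9) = (h - 3)*(h - 2)*(h^2 + 2*h - 3) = (h - 3)*(h - 2)*(h - 1)*(h + 3)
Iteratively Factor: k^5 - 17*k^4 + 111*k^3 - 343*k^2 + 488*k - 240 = (k - 4)*(k^4 - 13*k^3 + 59*k^2 - 107*k + 60) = (k - 4)^2*(k^3 - 9*k^2 + 23*k - 15) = (k - 4)^2*(k - 3)*(k^2 - 6*k + 5) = (k - 4)^2*(k - 3)*(k - 1)*(k - 5)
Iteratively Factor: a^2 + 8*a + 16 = (a + 4)*(a + 4)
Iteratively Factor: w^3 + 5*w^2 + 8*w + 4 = (w + 2)*(w^2 + 3*w + 2) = (w + 2)^2*(w + 1)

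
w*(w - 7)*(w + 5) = w^3 - 2*w^2 - 35*w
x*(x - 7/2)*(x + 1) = x^3 - 5*x^2/2 - 7*x/2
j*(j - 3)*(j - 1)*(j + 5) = j^4 + j^3 - 17*j^2 + 15*j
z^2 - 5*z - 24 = (z - 8)*(z + 3)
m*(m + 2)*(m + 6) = m^3 + 8*m^2 + 12*m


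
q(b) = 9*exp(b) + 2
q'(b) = 9*exp(b)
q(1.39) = 38.13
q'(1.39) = 36.13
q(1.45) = 40.37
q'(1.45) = 38.37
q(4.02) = 503.31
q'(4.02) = 501.31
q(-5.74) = 2.03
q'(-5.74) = 0.03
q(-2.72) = 2.59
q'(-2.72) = 0.59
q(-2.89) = 2.50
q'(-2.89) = 0.50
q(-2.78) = 2.56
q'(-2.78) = 0.56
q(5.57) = 2363.91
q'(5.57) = 2361.91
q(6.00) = 3632.86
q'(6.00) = 3630.86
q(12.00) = 1464795.12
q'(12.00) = 1464793.12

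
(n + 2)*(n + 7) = n^2 + 9*n + 14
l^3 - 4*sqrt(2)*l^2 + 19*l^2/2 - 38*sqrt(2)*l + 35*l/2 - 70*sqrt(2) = (l + 5/2)*(l + 7)*(l - 4*sqrt(2))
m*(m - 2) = m^2 - 2*m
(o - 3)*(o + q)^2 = o^3 + 2*o^2*q - 3*o^2 + o*q^2 - 6*o*q - 3*q^2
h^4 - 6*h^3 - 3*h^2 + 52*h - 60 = (h - 5)*(h - 2)^2*(h + 3)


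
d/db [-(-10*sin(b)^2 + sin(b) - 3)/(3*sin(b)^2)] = (sin(b) - 6)*cos(b)/(3*sin(b)^3)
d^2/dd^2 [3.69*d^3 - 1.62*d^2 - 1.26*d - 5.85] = 22.14*d - 3.24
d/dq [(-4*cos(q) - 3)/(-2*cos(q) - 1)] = 2*sin(q)/(2*cos(q) + 1)^2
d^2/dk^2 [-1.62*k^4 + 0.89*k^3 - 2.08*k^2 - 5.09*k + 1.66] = -19.44*k^2 + 5.34*k - 4.16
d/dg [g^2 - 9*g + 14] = 2*g - 9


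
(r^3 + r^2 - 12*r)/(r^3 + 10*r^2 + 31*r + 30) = r*(r^2 + r - 12)/(r^3 + 10*r^2 + 31*r + 30)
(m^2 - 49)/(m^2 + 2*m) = (m^2 - 49)/(m*(m + 2))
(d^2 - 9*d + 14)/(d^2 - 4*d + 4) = (d - 7)/(d - 2)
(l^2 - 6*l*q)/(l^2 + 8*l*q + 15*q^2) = l*(l - 6*q)/(l^2 + 8*l*q + 15*q^2)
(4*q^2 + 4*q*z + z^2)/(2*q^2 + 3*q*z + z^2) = (2*q + z)/(q + z)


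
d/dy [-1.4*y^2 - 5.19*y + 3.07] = -2.8*y - 5.19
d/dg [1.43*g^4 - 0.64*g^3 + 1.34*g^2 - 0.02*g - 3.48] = 5.72*g^3 - 1.92*g^2 + 2.68*g - 0.02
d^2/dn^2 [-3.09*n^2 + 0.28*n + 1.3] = -6.18000000000000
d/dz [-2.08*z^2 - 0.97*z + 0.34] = -4.16*z - 0.97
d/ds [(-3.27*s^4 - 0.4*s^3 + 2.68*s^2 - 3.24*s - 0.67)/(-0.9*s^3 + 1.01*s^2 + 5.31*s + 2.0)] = (2.943*s^6 - 6.6054*s^5 - 50.0831*s^4 - 36.24*s^3 + 13.2942*s^2 + 12.0734*s - 2.9223)/(0.81*s^6 - 1.818*s^5 - 8.5379*s^4 + 7.1262*s^3 + 32.2361*s^2 + 21.24*s + 4.0)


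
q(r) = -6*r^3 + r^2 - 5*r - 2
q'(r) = -18*r^2 + 2*r - 5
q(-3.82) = 366.15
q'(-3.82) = -275.30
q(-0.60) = 2.66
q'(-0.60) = -12.68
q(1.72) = -38.17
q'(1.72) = -54.81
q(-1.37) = 22.16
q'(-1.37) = -41.52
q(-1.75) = 41.97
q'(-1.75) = -63.62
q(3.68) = -305.87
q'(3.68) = -241.40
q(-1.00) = 10.00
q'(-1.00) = -25.00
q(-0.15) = -1.21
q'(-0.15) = -5.70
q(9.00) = -4340.00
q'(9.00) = -1445.00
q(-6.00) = 1360.00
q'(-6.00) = -665.00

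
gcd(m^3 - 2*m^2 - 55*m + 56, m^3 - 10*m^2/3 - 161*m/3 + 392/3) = m^2 - m - 56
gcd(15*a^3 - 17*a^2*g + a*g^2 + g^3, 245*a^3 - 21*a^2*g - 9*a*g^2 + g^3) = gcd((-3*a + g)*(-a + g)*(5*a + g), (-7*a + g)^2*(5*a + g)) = 5*a + g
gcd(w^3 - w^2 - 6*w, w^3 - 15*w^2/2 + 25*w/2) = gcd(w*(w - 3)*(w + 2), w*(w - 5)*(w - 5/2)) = w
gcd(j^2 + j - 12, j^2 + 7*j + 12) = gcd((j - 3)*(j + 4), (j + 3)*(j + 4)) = j + 4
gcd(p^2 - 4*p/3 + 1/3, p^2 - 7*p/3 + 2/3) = p - 1/3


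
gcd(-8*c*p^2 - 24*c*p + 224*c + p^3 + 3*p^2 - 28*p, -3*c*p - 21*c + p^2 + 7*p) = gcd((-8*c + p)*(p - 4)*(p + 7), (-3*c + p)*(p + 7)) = p + 7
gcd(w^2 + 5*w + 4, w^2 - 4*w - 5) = w + 1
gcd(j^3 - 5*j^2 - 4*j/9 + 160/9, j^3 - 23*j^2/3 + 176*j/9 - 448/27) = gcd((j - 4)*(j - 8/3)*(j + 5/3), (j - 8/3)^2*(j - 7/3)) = j - 8/3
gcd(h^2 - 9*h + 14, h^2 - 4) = h - 2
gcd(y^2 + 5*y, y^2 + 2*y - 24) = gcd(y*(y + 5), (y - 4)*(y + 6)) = 1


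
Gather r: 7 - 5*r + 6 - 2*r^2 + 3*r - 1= -2*r^2 - 2*r + 12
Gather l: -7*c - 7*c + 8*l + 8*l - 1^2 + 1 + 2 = -14*c + 16*l + 2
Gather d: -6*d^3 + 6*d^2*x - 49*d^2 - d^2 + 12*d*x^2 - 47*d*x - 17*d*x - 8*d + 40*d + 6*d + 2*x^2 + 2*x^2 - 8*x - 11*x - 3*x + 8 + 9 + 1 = -6*d^3 + d^2*(6*x - 50) + d*(12*x^2 - 64*x + 38) + 4*x^2 - 22*x + 18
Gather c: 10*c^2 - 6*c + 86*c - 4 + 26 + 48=10*c^2 + 80*c + 70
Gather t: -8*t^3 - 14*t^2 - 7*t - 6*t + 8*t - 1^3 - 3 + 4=-8*t^3 - 14*t^2 - 5*t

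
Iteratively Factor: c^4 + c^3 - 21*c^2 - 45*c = (c - 5)*(c^3 + 6*c^2 + 9*c) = c*(c - 5)*(c^2 + 6*c + 9) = c*(c - 5)*(c + 3)*(c + 3)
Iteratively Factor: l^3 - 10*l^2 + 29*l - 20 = (l - 1)*(l^2 - 9*l + 20) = (l - 5)*(l - 1)*(l - 4)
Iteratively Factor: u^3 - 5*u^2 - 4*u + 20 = (u - 2)*(u^2 - 3*u - 10) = (u - 5)*(u - 2)*(u + 2)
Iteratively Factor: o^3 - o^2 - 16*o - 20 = (o + 2)*(o^2 - 3*o - 10) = (o + 2)^2*(o - 5)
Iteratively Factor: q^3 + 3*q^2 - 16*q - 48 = (q + 3)*(q^2 - 16) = (q + 3)*(q + 4)*(q - 4)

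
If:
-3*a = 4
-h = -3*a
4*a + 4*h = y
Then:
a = -4/3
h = -4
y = -64/3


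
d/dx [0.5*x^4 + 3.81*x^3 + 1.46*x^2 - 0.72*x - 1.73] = 2.0*x^3 + 11.43*x^2 + 2.92*x - 0.72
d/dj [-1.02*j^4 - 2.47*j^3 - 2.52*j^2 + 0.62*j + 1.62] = -4.08*j^3 - 7.41*j^2 - 5.04*j + 0.62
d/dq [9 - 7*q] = -7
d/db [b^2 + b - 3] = 2*b + 1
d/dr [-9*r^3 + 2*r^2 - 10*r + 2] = -27*r^2 + 4*r - 10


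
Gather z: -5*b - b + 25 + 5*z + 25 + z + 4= -6*b + 6*z + 54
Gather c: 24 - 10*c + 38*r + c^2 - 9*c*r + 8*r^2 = c^2 + c*(-9*r - 10) + 8*r^2 + 38*r + 24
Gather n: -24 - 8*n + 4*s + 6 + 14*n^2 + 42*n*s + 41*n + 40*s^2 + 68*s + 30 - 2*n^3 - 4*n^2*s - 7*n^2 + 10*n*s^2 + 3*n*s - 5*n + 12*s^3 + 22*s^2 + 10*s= -2*n^3 + n^2*(7 - 4*s) + n*(10*s^2 + 45*s + 28) + 12*s^3 + 62*s^2 + 82*s + 12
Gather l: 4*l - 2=4*l - 2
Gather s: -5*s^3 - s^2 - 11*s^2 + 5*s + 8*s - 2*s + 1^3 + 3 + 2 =-5*s^3 - 12*s^2 + 11*s + 6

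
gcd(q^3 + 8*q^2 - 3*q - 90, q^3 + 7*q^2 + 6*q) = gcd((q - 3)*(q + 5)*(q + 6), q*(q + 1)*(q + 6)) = q + 6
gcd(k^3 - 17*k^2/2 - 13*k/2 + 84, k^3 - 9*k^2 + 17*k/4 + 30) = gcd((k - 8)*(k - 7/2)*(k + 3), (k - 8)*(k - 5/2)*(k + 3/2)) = k - 8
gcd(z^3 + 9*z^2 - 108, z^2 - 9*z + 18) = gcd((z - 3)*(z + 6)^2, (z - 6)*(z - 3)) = z - 3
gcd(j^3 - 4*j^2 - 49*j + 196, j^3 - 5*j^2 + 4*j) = j - 4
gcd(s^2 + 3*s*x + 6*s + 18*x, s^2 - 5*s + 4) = 1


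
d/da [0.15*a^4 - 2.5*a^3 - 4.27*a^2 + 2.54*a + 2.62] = 0.6*a^3 - 7.5*a^2 - 8.54*a + 2.54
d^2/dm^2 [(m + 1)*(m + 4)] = 2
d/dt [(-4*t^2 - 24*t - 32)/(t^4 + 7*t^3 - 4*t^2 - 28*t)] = 4*(2*t^3 + 17*t^2 + 40*t - 56)/(t^2*(t^4 + 10*t^3 - 3*t^2 - 140*t + 196))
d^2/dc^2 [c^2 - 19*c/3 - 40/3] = 2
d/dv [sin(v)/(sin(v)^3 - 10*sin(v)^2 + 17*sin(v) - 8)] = 2*(4*sin(v) + cos(v)^2 + 3)*cos(v)/((sin(v) - 8)^2*(sin(v) - 1)^3)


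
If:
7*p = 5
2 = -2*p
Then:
No Solution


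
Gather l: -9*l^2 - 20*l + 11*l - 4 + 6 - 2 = -9*l^2 - 9*l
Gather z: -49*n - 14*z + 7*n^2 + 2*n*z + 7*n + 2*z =7*n^2 - 42*n + z*(2*n - 12)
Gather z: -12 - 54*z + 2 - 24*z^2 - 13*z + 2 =-24*z^2 - 67*z - 8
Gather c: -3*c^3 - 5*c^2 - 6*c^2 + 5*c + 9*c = -3*c^3 - 11*c^2 + 14*c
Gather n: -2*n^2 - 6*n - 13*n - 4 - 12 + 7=-2*n^2 - 19*n - 9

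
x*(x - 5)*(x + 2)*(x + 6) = x^4 + 3*x^3 - 28*x^2 - 60*x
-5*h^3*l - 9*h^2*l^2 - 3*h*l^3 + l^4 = l*(-5*h + l)*(h + l)^2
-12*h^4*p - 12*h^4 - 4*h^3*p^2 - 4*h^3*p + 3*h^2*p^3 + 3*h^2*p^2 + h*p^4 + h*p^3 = (-2*h + p)*(2*h + p)*(3*h + p)*(h*p + h)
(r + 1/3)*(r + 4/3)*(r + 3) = r^3 + 14*r^2/3 + 49*r/9 + 4/3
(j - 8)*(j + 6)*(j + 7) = j^3 + 5*j^2 - 62*j - 336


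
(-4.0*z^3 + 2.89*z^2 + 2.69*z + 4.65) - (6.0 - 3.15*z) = -4.0*z^3 + 2.89*z^2 + 5.84*z - 1.35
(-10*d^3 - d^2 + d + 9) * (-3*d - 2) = 30*d^4 + 23*d^3 - d^2 - 29*d - 18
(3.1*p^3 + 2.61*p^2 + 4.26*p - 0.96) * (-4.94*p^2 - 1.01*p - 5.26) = -15.314*p^5 - 16.0244*p^4 - 39.9865*p^3 - 13.2888*p^2 - 21.438*p + 5.0496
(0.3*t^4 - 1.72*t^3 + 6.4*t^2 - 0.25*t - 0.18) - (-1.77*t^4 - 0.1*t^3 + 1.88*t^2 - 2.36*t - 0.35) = 2.07*t^4 - 1.62*t^3 + 4.52*t^2 + 2.11*t + 0.17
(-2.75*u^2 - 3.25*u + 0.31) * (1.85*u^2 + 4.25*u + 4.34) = -5.0875*u^4 - 17.7*u^3 - 25.174*u^2 - 12.7875*u + 1.3454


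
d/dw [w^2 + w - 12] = 2*w + 1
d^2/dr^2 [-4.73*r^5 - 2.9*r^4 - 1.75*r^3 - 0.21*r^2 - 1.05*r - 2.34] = -94.6*r^3 - 34.8*r^2 - 10.5*r - 0.42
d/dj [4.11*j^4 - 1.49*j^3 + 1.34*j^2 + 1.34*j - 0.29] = 16.44*j^3 - 4.47*j^2 + 2.68*j + 1.34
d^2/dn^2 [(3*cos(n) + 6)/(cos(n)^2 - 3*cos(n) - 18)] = -3*((cos(n)^2 - 1)^2 + 90*cos(n)^2 + 417*cos(n)/4 + 11*cos(3*n)/4 + 143)*cos(n)/((cos(n) - 6)^3*(cos(n) + 3)^3)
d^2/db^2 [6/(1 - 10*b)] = -1200/(10*b - 1)^3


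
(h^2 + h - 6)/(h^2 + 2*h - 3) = (h - 2)/(h - 1)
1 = 1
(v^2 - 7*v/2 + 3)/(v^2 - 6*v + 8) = (v - 3/2)/(v - 4)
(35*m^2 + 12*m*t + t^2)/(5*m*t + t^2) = (7*m + t)/t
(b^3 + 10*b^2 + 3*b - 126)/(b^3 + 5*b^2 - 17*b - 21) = (b + 6)/(b + 1)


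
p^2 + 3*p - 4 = (p - 1)*(p + 4)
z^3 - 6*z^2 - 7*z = z*(z - 7)*(z + 1)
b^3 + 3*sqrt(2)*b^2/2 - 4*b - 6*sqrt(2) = (b - 2)*(b + 2)*(b + 3*sqrt(2)/2)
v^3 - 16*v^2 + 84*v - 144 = (v - 6)^2*(v - 4)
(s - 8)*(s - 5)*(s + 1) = s^3 - 12*s^2 + 27*s + 40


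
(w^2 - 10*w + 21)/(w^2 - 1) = (w^2 - 10*w + 21)/(w^2 - 1)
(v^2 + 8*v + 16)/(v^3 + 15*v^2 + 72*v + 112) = 1/(v + 7)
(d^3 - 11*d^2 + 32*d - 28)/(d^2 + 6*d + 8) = (d^3 - 11*d^2 + 32*d - 28)/(d^2 + 6*d + 8)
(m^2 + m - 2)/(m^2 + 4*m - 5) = (m + 2)/(m + 5)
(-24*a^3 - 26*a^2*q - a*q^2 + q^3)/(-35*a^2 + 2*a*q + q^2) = (-24*a^3 - 26*a^2*q - a*q^2 + q^3)/(-35*a^2 + 2*a*q + q^2)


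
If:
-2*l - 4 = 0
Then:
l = -2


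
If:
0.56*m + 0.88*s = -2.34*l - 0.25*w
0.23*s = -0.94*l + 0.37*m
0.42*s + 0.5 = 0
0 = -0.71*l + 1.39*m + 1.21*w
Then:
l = 0.39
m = 0.26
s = -1.19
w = -0.07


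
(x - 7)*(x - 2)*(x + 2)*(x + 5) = x^4 - 2*x^3 - 39*x^2 + 8*x + 140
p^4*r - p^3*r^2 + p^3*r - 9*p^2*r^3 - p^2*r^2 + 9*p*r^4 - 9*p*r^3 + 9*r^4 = (p - 3*r)*(p - r)*(p + 3*r)*(p*r + r)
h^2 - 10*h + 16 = (h - 8)*(h - 2)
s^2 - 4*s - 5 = (s - 5)*(s + 1)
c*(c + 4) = c^2 + 4*c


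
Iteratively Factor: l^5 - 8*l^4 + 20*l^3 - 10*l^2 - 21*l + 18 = (l - 1)*(l^4 - 7*l^3 + 13*l^2 + 3*l - 18) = (l - 1)*(l + 1)*(l^3 - 8*l^2 + 21*l - 18) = (l - 2)*(l - 1)*(l + 1)*(l^2 - 6*l + 9) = (l - 3)*(l - 2)*(l - 1)*(l + 1)*(l - 3)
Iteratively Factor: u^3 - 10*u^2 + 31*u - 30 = (u - 3)*(u^2 - 7*u + 10) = (u - 3)*(u - 2)*(u - 5)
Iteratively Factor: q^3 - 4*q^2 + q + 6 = (q - 3)*(q^2 - q - 2) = (q - 3)*(q + 1)*(q - 2)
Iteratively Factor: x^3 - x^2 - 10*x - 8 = (x - 4)*(x^2 + 3*x + 2) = (x - 4)*(x + 1)*(x + 2)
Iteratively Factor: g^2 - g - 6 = (g + 2)*(g - 3)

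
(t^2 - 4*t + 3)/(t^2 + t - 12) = (t - 1)/(t + 4)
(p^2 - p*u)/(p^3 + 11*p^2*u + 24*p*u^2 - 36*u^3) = p/(p^2 + 12*p*u + 36*u^2)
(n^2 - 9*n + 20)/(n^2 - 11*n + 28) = (n - 5)/(n - 7)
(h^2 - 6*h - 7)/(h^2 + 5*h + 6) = (h^2 - 6*h - 7)/(h^2 + 5*h + 6)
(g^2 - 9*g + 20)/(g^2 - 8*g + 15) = (g - 4)/(g - 3)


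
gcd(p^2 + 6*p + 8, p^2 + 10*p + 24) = p + 4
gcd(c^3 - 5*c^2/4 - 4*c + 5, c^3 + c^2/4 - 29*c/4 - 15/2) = c + 2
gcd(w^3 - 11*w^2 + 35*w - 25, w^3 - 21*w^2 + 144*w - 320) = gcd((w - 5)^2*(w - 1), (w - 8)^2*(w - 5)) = w - 5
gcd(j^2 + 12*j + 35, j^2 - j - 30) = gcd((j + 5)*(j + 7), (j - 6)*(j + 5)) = j + 5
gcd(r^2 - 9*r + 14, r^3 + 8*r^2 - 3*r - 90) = 1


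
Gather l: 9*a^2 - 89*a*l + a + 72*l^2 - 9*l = 9*a^2 + a + 72*l^2 + l*(-89*a - 9)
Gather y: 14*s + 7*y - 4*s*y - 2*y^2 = 14*s - 2*y^2 + y*(7 - 4*s)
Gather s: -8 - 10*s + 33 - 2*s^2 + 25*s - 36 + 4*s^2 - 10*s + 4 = 2*s^2 + 5*s - 7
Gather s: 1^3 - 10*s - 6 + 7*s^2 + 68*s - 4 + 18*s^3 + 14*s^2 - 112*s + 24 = 18*s^3 + 21*s^2 - 54*s + 15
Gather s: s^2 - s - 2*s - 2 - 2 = s^2 - 3*s - 4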